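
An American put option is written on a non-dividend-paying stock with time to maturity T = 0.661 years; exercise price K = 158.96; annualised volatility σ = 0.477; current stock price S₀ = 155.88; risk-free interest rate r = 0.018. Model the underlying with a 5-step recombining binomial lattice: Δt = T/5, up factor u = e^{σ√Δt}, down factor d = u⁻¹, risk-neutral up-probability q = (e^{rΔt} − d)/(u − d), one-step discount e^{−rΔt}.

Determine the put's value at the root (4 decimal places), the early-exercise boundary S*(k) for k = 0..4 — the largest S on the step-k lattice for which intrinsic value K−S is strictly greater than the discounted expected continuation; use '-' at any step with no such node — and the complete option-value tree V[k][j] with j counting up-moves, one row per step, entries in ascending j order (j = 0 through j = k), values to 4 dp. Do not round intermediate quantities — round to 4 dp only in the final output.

Δt=0.13220  u=1.18938  d=0.84077  q=0.46358  discount=0.99762
step 5 (expiry): payoffs max(K−S,0) = 93.4687 66.3141 27.9004 0.0000 0.0000 0.0000
step 4: (k=4,j=0): S=77.8941, (K−S)⁺=81.0659, hold=80.6881 ⇒ V=81.0659 exercise | (k=4,j=1): S=110.1914, (K−S)⁺=48.7686, hold=48.3908 ⇒ V=48.7686 exercise | (k=4,j=2): S=155.8800, (K−S)⁺=3.0800, hold=14.9306 ⇒ V=14.9306 continue | (k=4,j=3): S=220.5125, (K−S)⁺=0.0000, hold=0.0000 ⇒ V=0.0000 continue | (k=4,j=4): S=311.9436, (K−S)⁺=0.0000, hold=0.0000 ⇒ V=0.0000 continue  boundary S*=110.1914
step 3: (k=3,j=0): S=92.6459, (K−S)⁺=66.3141, hold=65.9363 ⇒ V=66.3141 exercise | (k=3,j=1): S=131.0596, (K−S)⁺=27.9004, hold=33.0032 ⇒ V=33.0032 continue | (k=3,j=2): S=185.4009, (K−S)⁺=0.0000, hold=7.9900 ⇒ V=7.9900 continue | (k=3,j=3): S=262.2736, (K−S)⁺=0.0000, hold=0.0000 ⇒ V=0.0000 continue  boundary S*=92.6459
step 2: (k=2,j=0): S=110.1914, (K−S)⁺=48.7686, hold=50.7508 ⇒ V=50.7508 continue | (k=2,j=1): S=155.8800, (K−S)⁺=3.0800, hold=21.3566 ⇒ V=21.3566 continue | (k=2,j=2): S=220.5125, (K−S)⁺=0.0000, hold=4.2758 ⇒ V=4.2758 continue  boundary S*=-
step 1: (k=1,j=0): S=131.0596, (K−S)⁺=27.9004, hold=37.0359 ⇒ V=37.0359 continue | (k=1,j=1): S=185.4009, (K−S)⁺=0.0000, hold=13.4063 ⇒ V=13.4063 continue  boundary S*=-
step 0: (k=0,j=0): S=155.8800, (K−S)⁺=3.0800, hold=26.0196 ⇒ V=26.0196 continue  boundary S*=-

price = 26.0196
boundary = - - - 92.6459 110.1914
tree:
26.0196
37.0359 13.4063
50.7508 21.3566 4.2758
66.3141 33.0032 7.9900 0.0000
81.0659 48.7686 14.9306 0.0000 0.0000
93.4687 66.3141 27.9004 0.0000 0.0000 0.0000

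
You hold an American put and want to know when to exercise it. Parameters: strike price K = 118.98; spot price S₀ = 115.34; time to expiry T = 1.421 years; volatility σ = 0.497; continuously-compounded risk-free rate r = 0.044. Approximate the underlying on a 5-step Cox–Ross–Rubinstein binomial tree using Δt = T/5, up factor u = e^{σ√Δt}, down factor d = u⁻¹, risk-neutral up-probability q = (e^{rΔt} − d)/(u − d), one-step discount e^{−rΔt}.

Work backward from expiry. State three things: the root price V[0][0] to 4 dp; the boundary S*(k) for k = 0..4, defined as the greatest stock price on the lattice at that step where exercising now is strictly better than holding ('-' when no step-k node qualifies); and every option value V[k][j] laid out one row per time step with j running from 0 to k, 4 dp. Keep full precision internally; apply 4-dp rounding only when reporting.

price = 26.6648
boundary = - - - 52.0928 67.8961
tree:
26.6648
37.7978 14.2029
51.5289 22.5626 4.6852
66.8872 34.7426 8.7469 0.0000
79.0122 51.0839 16.3297 0.0000 0.0000
88.3150 66.8872 30.4863 0.0000 0.0000 0.0000

params: Δt=0.28420 u=1.30337 d=0.76724 q=0.45762 e^(-rΔt)=0.98757
t_5 payoffs: 88.3150 66.8872 30.4863 0.0000 0.0000 0.0000
t_4: node(4,0) S=39.9678 payoff=79.0122 vs cont=77.5337 → 79.0122 [stop]  node(4,1) S=67.8961 payoff=51.0839 vs cont=49.6053 → 51.0839 [stop]  node(4,2) S=115.3400 payoff=3.6400 vs cont=16.3297 → 16.3297 [wait]  node(4,3) S=195.9363 payoff=0.0000 vs cont=0.0000 → 0.0000 [wait]  node(4,4) S=332.8511 payoff=0.0000 vs cont=0.0000 → 0.0000 [wait]  ⇒ S*(4)=67.8961
t_3: node(3,0) S=52.0928 payoff=66.8872 vs cont=65.4087 → 66.8872 [stop]  node(3,1) S=88.4937 payoff=30.4863 vs cont=34.7426 → 34.7426 [wait]  node(3,2) S=150.3306 payoff=0.0000 vs cont=8.7469 → 8.7469 [wait]  node(3,3) S=255.3774 payoff=0.0000 vs cont=0.0000 → 0.0000 [wait]  ⇒ S*(3)=52.0928
t_2: node(2,0) S=67.8961 payoff=51.0839 vs cont=51.5289 → 51.5289 [wait]  node(2,1) S=115.3400 payoff=3.6400 vs cont=22.5626 → 22.5626 [wait]  node(2,2) S=195.9363 payoff=0.0000 vs cont=4.6852 → 4.6852 [wait]  ⇒ S*(2)=-
t_1: node(1,0) S=88.4937 payoff=30.4863 vs cont=37.7978 → 37.7978 [wait]  node(1,1) S=150.3306 payoff=0.0000 vs cont=14.2029 → 14.2029 [wait]  ⇒ S*(1)=-
t_0: node(0,0) S=115.3400 payoff=3.6400 vs cont=26.6648 → 26.6648 [wait]  ⇒ S*(0)=-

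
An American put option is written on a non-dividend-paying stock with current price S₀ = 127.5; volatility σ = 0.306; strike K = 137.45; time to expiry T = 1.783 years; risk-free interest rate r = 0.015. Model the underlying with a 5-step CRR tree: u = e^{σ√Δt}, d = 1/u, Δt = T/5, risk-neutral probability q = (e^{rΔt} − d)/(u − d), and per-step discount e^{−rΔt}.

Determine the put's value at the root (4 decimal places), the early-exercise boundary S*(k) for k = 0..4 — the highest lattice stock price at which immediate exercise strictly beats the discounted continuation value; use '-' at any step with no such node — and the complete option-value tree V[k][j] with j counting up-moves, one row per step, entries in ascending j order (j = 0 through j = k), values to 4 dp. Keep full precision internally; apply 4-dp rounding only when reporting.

price = 25.5004
boundary = - - - 73.6942 88.4692
tree:
25.5004
36.2205 13.6567
49.3312 21.7930 4.6024
63.7558 33.5663 8.7145 0.0000
76.0633 48.9808 16.5006 0.0000 0.0000
86.3154 63.7558 31.2435 0.0000 0.0000 0.0000

Δt=0.35660  u=1.20049  d=0.83299  q=0.46904  discount=0.99467
step 5 (expiry): payoffs max(K−S,0) = 86.3154 63.7558 31.2435 0.0000 0.0000 0.0000
step 4: (k=4,j=0): S=61.3867, (K−S)⁺=76.0633, hold=75.3301 ⇒ V=76.0633 exercise | (k=4,j=1): S=88.4692, (K−S)⁺=48.9808, hold=48.2475 ⇒ V=48.9808 exercise | (k=4,j=2): S=127.5000, (K−S)⁺=9.9500, hold=16.5006 ⇒ V=16.5006 continue | (k=4,j=3): S=183.7504, (K−S)⁺=0.0000, hold=0.0000 ⇒ V=0.0000 continue | (k=4,j=4): S=264.8173, (K−S)⁺=0.0000, hold=0.0000 ⇒ V=0.0000 continue  boundary S*=88.4692
step 3: (k=3,j=0): S=73.6942, (K−S)⁺=63.7558, hold=63.0226 ⇒ V=63.7558 exercise | (k=3,j=1): S=106.2065, (K−S)⁺=31.2435, hold=33.5663 ⇒ V=33.5663 continue | (k=3,j=2): S=153.0626, (K−S)⁺=0.0000, hold=8.7145 ⇒ V=8.7145 continue | (k=3,j=3): S=220.5908, (K−S)⁺=0.0000, hold=0.0000 ⇒ V=0.0000 continue  boundary S*=73.6942
step 2: (k=2,j=0): S=88.4692, (K−S)⁺=48.9808, hold=49.3312 ⇒ V=49.3312 continue | (k=2,j=1): S=127.5000, (K−S)⁺=9.9500, hold=21.7930 ⇒ V=21.7930 continue | (k=2,j=2): S=183.7504, (K−S)⁺=0.0000, hold=4.6024 ⇒ V=4.6024 continue  boundary S*=-
step 1: (k=1,j=0): S=106.2065, (K−S)⁺=31.2435, hold=36.2205 ⇒ V=36.2205 continue | (k=1,j=1): S=153.0626, (K−S)⁺=0.0000, hold=13.6567 ⇒ V=13.6567 continue  boundary S*=-
step 0: (k=0,j=0): S=127.5000, (K−S)⁺=9.9500, hold=25.5004 ⇒ V=25.5004 continue  boundary S*=-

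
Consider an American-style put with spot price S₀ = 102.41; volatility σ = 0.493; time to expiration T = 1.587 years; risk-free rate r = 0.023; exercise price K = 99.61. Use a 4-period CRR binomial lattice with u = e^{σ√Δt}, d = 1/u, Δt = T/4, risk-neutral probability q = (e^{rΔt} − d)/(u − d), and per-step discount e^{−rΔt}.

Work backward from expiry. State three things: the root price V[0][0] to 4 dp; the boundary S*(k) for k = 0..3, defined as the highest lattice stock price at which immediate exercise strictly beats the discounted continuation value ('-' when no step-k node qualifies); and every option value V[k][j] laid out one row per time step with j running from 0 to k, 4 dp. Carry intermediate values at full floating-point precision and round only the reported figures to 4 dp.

Δt=0.39675, u=1.36415, d=0.73306, q=0.43751, disc=e^(-rΔt)=0.99092
k=4 terminal: V=max(K-S,0) → 70.0371 44.5776 0.0000 0.0000 0.0000
k=3: j=0 S=40.3419 intr=59.2681 cont=58.3633 V=59.2681[EX]; j=1 S=75.0724 intr=24.5376 cont=24.8467 V=24.8467[hold]; j=2 S=139.7026 intr=0.0000 cont=0.0000 V=0.0000[hold]; j=3 S=259.9731 intr=0.0000 cont=0.0000 V=0.0000[hold]  S*(3)=40.3419
k=2: j=0 S=55.0324 intr=44.5776 cont=43.8068 V=44.5776[EX]; j=1 S=102.4100 intr=0.0000 cont=13.8490 V=13.8490[hold]; j=2 S=190.5752 intr=0.0000 cont=0.0000 V=0.0000[hold]  S*(2)=55.0324
k=1: j=0 S=75.0724 intr=24.5376 cont=30.8507 V=30.8507[hold]; j=1 S=139.7026 intr=0.0000 cont=7.7192 V=7.7192[hold]  S*(1)=-
k=0: j=0 S=102.4100 intr=0.0000 cont=20.5421 V=20.5421[hold]  S*(0)=-

price = 20.5421
boundary = - - 55.0324 40.3419
tree:
20.5421
30.8507 7.7192
44.5776 13.8490 0.0000
59.2681 24.8467 0.0000 0.0000
70.0371 44.5776 0.0000 0.0000 0.0000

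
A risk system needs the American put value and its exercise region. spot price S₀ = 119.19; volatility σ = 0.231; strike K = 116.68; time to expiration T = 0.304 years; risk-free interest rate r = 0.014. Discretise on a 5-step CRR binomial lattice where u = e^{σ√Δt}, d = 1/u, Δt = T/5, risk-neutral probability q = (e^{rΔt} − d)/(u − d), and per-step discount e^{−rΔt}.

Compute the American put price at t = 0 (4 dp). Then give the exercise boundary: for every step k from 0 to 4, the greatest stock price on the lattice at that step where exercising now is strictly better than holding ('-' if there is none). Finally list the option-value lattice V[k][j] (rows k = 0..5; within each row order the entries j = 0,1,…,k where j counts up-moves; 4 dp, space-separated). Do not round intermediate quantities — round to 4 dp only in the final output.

price = 4.8592
boundary = - - - 100.4682 106.3569
tree:
4.8592
7.5287 2.1248
11.2873 3.6799 0.5308
16.2118 6.2473 1.0484 0.0000
21.7745 10.3231 2.0705 0.0000 0.0000
27.0291 16.2118 4.0892 0.0000 0.0000 0.0000

Δt=0.06080, u=1.05861, d=0.94463, q=0.49324, disc=e^(-rΔt)=0.99915
k=5 terminal: V=max(K-S,0) → 27.0291 16.2118 4.0892 0.0000 0.0000 0.0000
k=4: j=0 S=94.9055 intr=21.7745 cont=21.6752 V=21.7745[EX]; j=1 S=106.3569 intr=10.3231 cont=10.2238 V=10.3231[EX]; j=2 S=119.1900 intr=0.0000 cont=2.0705 V=2.0705[hold]; j=3 S=133.5715 intr=0.0000 cont=0.0000 V=0.0000[hold]; j=4 S=149.6884 intr=0.0000 cont=0.0000 V=0.0000[hold]  S*(4)=106.3569
k=3: j=0 S=100.4682 intr=16.2118 cont=16.1125 V=16.2118[EX]; j=1 S=112.5908 intr=4.0892 cont=6.2473 V=6.2473[hold]; j=2 S=126.1760 intr=0.0000 cont=1.0484 V=1.0484[hold]; j=3 S=141.4005 intr=0.0000 cont=0.0000 V=0.0000[hold]  S*(3)=100.4682
k=2: j=0 S=106.3569 intr=10.3231 cont=11.2873 V=11.2873[hold]; j=1 S=119.1900 intr=0.0000 cont=3.6799 V=3.6799[hold]; j=2 S=133.5715 intr=0.0000 cont=0.5308 V=0.5308[hold]  S*(2)=-
k=1: j=0 S=112.5908 intr=4.0892 cont=7.5287 V=7.5287[hold]; j=1 S=126.1760 intr=0.0000 cont=2.1248 V=2.1248[hold]  S*(1)=-
k=0: j=0 S=119.1900 intr=0.0000 cont=4.8592 V=4.8592[hold]  S*(0)=-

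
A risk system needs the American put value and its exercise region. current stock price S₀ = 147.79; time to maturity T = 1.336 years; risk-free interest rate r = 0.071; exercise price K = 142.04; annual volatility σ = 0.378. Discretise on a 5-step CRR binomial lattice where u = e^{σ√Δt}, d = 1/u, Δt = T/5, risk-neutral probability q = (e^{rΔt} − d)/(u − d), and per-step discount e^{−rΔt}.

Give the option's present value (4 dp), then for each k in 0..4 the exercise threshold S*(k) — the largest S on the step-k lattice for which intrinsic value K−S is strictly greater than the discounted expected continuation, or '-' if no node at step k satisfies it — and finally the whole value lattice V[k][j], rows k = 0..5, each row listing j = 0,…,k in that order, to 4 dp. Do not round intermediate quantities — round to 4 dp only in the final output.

price = 17.9058
boundary = - - 99.9835 82.2375 99.9835
tree:
17.9058
27.9720 8.5255
42.0565 14.9594 2.4184
59.8025 25.5625 4.9295 0.0000
74.3987 42.0565 10.0480 0.0000 0.0000
86.4043 59.8025 20.4811 0.0000 0.0000 0.0000

Δt=0.26720  u=1.21579  d=0.82251  q=0.50001  discount=0.98121
step 5 (expiry): payoffs max(K−S,0) = 86.4043 59.8025 20.4811 0.0000 0.0000 0.0000
step 4: (k=4,j=0): S=67.6413, (K−S)⁺=74.3987, hold=71.7294 ⇒ V=74.3987 exercise | (k=4,j=1): S=99.9835, (K−S)⁺=42.0565, hold=39.3872 ⇒ V=42.0565 exercise | (k=4,j=2): S=147.7900, (K−S)⁺=0.0000, hold=10.0480 ⇒ V=10.0480 continue | (k=4,j=3): S=218.4548, (K−S)⁺=0.0000, hold=0.0000 ⇒ V=0.0000 continue | (k=4,j=4): S=322.9076, (K−S)⁺=0.0000, hold=0.0000 ⇒ V=0.0000 continue  boundary S*=99.9835
step 3: (k=3,j=0): S=82.2375, (K−S)⁺=59.8025, hold=57.1332 ⇒ V=59.8025 exercise | (k=3,j=1): S=121.5589, (K−S)⁺=20.4811, hold=25.5625 ⇒ V=25.5625 continue | (k=3,j=2): S=179.6815, (K−S)⁺=0.0000, hold=4.9295 ⇒ V=4.9295 continue | (k=3,j=3): S=265.5950, (K−S)⁺=0.0000, hold=0.0000 ⇒ V=0.0000 continue  boundary S*=82.2375
step 2: (k=2,j=0): S=99.9835, (K−S)⁺=42.0565, hold=41.8802 ⇒ V=42.0565 exercise | (k=2,j=1): S=147.7900, (K−S)⁺=0.0000, hold=14.9594 ⇒ V=14.9594 continue | (k=2,j=2): S=218.4548, (K−S)⁺=0.0000, hold=2.4184 ⇒ V=2.4184 continue  boundary S*=99.9835
step 1: (k=1,j=0): S=121.5589, (K−S)⁺=20.4811, hold=27.9720 ⇒ V=27.9720 continue | (k=1,j=1): S=179.6815, (K−S)⁺=0.0000, hold=8.5255 ⇒ V=8.5255 continue  boundary S*=-
step 0: (k=0,j=0): S=147.7900, (K−S)⁺=0.0000, hold=17.9058 ⇒ V=17.9058 continue  boundary S*=-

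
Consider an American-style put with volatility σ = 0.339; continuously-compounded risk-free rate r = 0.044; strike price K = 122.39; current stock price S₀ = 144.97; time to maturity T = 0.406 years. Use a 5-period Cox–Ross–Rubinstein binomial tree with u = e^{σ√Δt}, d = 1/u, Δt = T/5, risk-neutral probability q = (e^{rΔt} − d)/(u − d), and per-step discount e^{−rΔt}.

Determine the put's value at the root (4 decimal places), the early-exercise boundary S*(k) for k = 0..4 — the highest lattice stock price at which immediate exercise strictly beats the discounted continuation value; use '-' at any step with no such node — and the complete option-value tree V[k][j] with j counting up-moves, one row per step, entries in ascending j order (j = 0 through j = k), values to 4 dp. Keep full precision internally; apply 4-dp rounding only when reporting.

params: Δt=0.08120 u=1.10142 d=0.90792 q=0.49437 e^(-rΔt)=0.99643
t_5 payoffs: 32.9537 13.8926 0.0000 0.0000 0.0000 0.0000
t_4: node(4,0) S=98.5069 payoff=23.8831 vs cont=23.4466 → 23.8831 [stop]  node(4,1) S=119.5012 payoff=2.8888 vs cont=6.9995 → 6.9995 [wait]  node(4,2) S=144.9700 payoff=0.0000 vs cont=0.0000 → 0.0000 [wait]  node(4,3) S=175.8668 payoff=0.0000 vs cont=0.0000 → 0.0000 [wait]  node(4,4) S=213.3486 payoff=0.0000 vs cont=0.0000 → 0.0000 [wait]  ⇒ S*(4)=98.5069
t_3: node(3,0) S=108.4974 payoff=13.8926 vs cont=15.4810 → 15.4810 [wait]  node(3,1) S=131.6210 payoff=0.0000 vs cont=3.5266 → 3.5266 [wait]  node(3,2) S=159.6728 payoff=0.0000 vs cont=0.0000 → 0.0000 [wait]  node(3,3) S=193.7032 payoff=0.0000 vs cont=0.0000 → 0.0000 [wait]  ⇒ S*(3)=-
t_2: node(2,0) S=119.5012 payoff=2.8888 vs cont=9.5370 → 9.5370 [wait]  node(2,1) S=144.9700 payoff=0.0000 vs cont=1.7768 → 1.7768 [wait]  node(2,2) S=175.8668 payoff=0.0000 vs cont=0.0000 → 0.0000 [wait]  ⇒ S*(2)=-
t_1: node(1,0) S=131.6210 payoff=0.0000 vs cont=5.6803 → 5.6803 [wait]  node(1,1) S=159.6728 payoff=0.0000 vs cont=0.8952 → 0.8952 [wait]  ⇒ S*(1)=-
t_0: node(0,0) S=144.9700 payoff=0.0000 vs cont=3.3029 → 3.3029 [wait]  ⇒ S*(0)=-

price = 3.3029
boundary = - - - - 98.5069
tree:
3.3029
5.6803 0.8952
9.5370 1.7768 0.0000
15.4810 3.5266 0.0000 0.0000
23.8831 6.9995 0.0000 0.0000 0.0000
32.9537 13.8926 0.0000 0.0000 0.0000 0.0000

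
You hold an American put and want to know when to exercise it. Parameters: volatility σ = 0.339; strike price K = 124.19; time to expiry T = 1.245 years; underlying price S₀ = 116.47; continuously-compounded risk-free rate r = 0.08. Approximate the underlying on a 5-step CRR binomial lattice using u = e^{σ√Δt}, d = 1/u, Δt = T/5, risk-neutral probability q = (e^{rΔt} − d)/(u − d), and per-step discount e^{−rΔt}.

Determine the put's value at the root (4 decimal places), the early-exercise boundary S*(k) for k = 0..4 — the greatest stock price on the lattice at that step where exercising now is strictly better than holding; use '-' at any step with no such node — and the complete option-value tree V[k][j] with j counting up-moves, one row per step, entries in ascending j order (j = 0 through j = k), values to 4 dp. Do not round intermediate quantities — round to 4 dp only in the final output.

Δt=0.24900  u=1.18431  d=0.84437  q=0.51700  discount=0.98028
step 5 (expiry): payoffs max(K−S,0) = 74.1996 54.0739 25.8458 0.0000 0.0000 0.0000
step 4: (k=4,j=0): S=59.2041, (K−S)⁺=64.9859, hold=62.5365 ⇒ V=64.9859 exercise | (k=4,j=1): S=83.0392, (K−S)⁺=41.1508, hold=38.7014 ⇒ V=41.1508 exercise | (k=4,j=2): S=116.4700, (K−S)⁺=7.7200, hold=12.2374 ⇒ V=12.2374 continue | (k=4,j=3): S=163.3598, (K−S)⁺=0.0000, hold=0.0000 ⇒ V=0.0000 continue | (k=4,j=4): S=229.1270, (K−S)⁺=0.0000, hold=0.0000 ⇒ V=0.0000 continue  boundary S*=83.0392
step 3: (k=3,j=0): S=70.1161, (K−S)⁺=54.0739, hold=51.6246 ⇒ V=54.0739 exercise | (k=3,j=1): S=98.3442, (K−S)⁺=25.8458, hold=25.6859 ⇒ V=25.8458 exercise | (k=3,j=2): S=137.9366, (K−S)⁺=0.0000, hold=5.7941 ⇒ V=5.7941 continue | (k=3,j=3): S=193.4687, (K−S)⁺=0.0000, hold=0.0000 ⇒ V=0.0000 continue  boundary S*=98.3442
step 2: (k=2,j=0): S=83.0392, (K−S)⁺=41.1508, hold=38.7014 ⇒ V=41.1508 exercise | (k=2,j=1): S=116.4700, (K−S)⁺=7.7200, hold=15.1739 ⇒ V=15.1739 continue | (k=2,j=2): S=163.3598, (K−S)⁺=0.0000, hold=2.7434 ⇒ V=2.7434 continue  boundary S*=83.0392
step 1: (k=1,j=0): S=98.3442, (K−S)⁺=25.8458, hold=27.1741 ⇒ V=27.1741 continue | (k=1,j=1): S=137.9366, (K−S)⁺=0.0000, hold=8.5748 ⇒ V=8.5748 continue  boundary S*=-
step 0: (k=0,j=0): S=116.4700, (K−S)⁺=7.7200, hold=17.2120 ⇒ V=17.2120 continue  boundary S*=-

price = 17.2120
boundary = - - 83.0392 98.3442 83.0392
tree:
17.2120
27.1741 8.5748
41.1508 15.1739 2.7434
54.0739 25.8458 5.7941 0.0000
64.9859 41.1508 12.2374 0.0000 0.0000
74.1996 54.0739 25.8458 0.0000 0.0000 0.0000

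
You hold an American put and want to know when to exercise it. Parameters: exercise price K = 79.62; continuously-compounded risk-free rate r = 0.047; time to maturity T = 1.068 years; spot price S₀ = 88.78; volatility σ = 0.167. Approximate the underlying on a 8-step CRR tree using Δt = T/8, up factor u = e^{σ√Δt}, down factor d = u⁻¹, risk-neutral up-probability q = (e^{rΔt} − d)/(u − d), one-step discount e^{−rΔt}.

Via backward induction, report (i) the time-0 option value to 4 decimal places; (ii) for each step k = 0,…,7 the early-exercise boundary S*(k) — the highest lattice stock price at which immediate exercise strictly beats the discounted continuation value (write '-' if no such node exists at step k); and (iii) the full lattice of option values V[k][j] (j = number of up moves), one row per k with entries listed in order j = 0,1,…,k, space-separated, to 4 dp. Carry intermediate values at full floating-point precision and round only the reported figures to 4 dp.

Δt=0.13350  u=1.06292  d=0.94081  q=0.53630  discount=0.99375
step 8 (expiry): payoffs max(K−S,0) = 25.1299 18.0574 10.0669 1.0393 0.0000 0.0000 0.0000 0.0000 0.0000
step 7: (k=7,j=0): S=57.9185, (K−S)⁺=21.7015, hold=21.2035 ⇒ V=21.7015 exercise | (k=7,j=1): S=65.4360, (K−S)⁺=14.1840, hold=13.6860 ⇒ V=14.1840 exercise | (k=7,j=2): S=73.9292, (K−S)⁺=5.6908, hold=5.1928 ⇒ V=5.6908 exercise | (k=7,j=3): S=83.5248, (K−S)⁺=0.0000, hold=0.4789 ⇒ V=0.4789 continue | (k=7,j=4): S=94.3659, (K−S)⁺=0.0000, hold=0.0000 ⇒ V=0.0000 continue | (k=7,j=5): S=106.6140, (K−S)⁺=0.0000, hold=0.0000 ⇒ V=0.0000 continue | (k=7,j=6): S=120.4519, (K−S)⁺=0.0000, hold=0.0000 ⇒ V=0.0000 continue | (k=7,j=7): S=136.0859, (K−S)⁺=0.0000, hold=0.0000 ⇒ V=0.0000 continue  boundary S*=73.9292
step 6: (k=6,j=0): S=61.5626, (K−S)⁺=18.0574, hold=17.5594 ⇒ V=18.0574 exercise | (k=6,j=1): S=69.5531, (K−S)⁺=10.0669, hold=9.5689 ⇒ V=10.0669 exercise | (k=6,j=2): S=78.5807, (K−S)⁺=1.0393, hold=2.8776 ⇒ V=2.8776 continue | (k=6,j=3): S=88.7800, (K−S)⁺=0.0000, hold=0.2207 ⇒ V=0.2207 continue | (k=6,j=4): S=100.3032, (K−S)⁺=0.0000, hold=0.0000 ⇒ V=0.0000 continue | (k=6,j=5): S=113.3220, (K−S)⁺=0.0000, hold=0.0000 ⇒ V=0.0000 continue | (k=6,j=6): S=128.0305, (K−S)⁺=0.0000, hold=0.0000 ⇒ V=0.0000 continue  boundary S*=69.5531
step 5: (k=5,j=0): S=65.4360, (K−S)⁺=14.1840, hold=13.6860 ⇒ V=14.1840 exercise | (k=5,j=1): S=73.9292, (K−S)⁺=5.6908, hold=6.1725 ⇒ V=6.1725 continue | (k=5,j=2): S=83.5248, (K−S)⁺=0.0000, hold=1.4436 ⇒ V=1.4436 continue | (k=5,j=3): S=94.3659, (K−S)⁺=0.0000, hold=0.1017 ⇒ V=0.1017 continue | (k=5,j=4): S=106.6140, (K−S)⁺=0.0000, hold=0.0000 ⇒ V=0.0000 continue | (k=5,j=5): S=120.4519, (K−S)⁺=0.0000, hold=0.0000 ⇒ V=0.0000 continue  boundary S*=65.4360
step 4: (k=4,j=0): S=69.5531, (K−S)⁺=10.0669, hold=9.8256 ⇒ V=10.0669 exercise | (k=4,j=1): S=78.5807, (K−S)⁺=1.0393, hold=3.6137 ⇒ V=3.6137 continue | (k=4,j=2): S=88.7800, (K−S)⁺=0.0000, hold=0.7194 ⇒ V=0.7194 continue | (k=4,j=3): S=100.3032, (K−S)⁺=0.0000, hold=0.0469 ⇒ V=0.0469 continue | (k=4,j=4): S=113.3220, (K−S)⁺=0.0000, hold=0.0000 ⇒ V=0.0000 continue  boundary S*=69.5531
step 3: (k=3,j=0): S=73.9292, (K−S)⁺=5.6908, hold=6.5648 ⇒ V=6.5648 continue | (k=3,j=1): S=83.5248, (K−S)⁺=0.0000, hold=2.0486 ⇒ V=2.0486 continue | (k=3,j=2): S=94.3659, (K−S)⁺=0.0000, hold=0.3565 ⇒ V=0.3565 continue | (k=3,j=3): S=106.6140, (K−S)⁺=0.0000, hold=0.0216 ⇒ V=0.0216 continue  boundary S*=-
step 2: (k=2,j=0): S=78.5807, (K−S)⁺=1.0393, hold=4.1169 ⇒ V=4.1169 continue | (k=2,j=1): S=88.7800, (K−S)⁺=0.0000, hold=1.1340 ⇒ V=1.1340 continue | (k=2,j=2): S=100.3032, (K−S)⁺=0.0000, hold=0.1758 ⇒ V=0.1758 continue  boundary S*=-
step 1: (k=1,j=0): S=83.5248, (K−S)⁺=0.0000, hold=2.5014 ⇒ V=2.5014 continue | (k=1,j=1): S=94.3659, (K−S)⁺=0.0000, hold=0.6162 ⇒ V=0.6162 continue  boundary S*=-
step 0: (k=0,j=0): S=88.7800, (K−S)⁺=0.0000, hold=1.4811 ⇒ V=1.4811 continue  boundary S*=-

price = 1.4811
boundary = - - - - 69.5531 65.4360 69.5531 73.9292
tree:
1.4811
2.5014 0.6162
4.1169 1.1340 0.1758
6.5648 2.0486 0.3565 0.0216
10.0669 3.6137 0.7194 0.0469 0.0000
14.1840 6.1725 1.4436 0.1017 0.0000 0.0000
18.0574 10.0669 2.8776 0.2207 0.0000 0.0000 0.0000
21.7015 14.1840 5.6908 0.4789 0.0000 0.0000 0.0000 0.0000
25.1299 18.0574 10.0669 1.0393 0.0000 0.0000 0.0000 0.0000 0.0000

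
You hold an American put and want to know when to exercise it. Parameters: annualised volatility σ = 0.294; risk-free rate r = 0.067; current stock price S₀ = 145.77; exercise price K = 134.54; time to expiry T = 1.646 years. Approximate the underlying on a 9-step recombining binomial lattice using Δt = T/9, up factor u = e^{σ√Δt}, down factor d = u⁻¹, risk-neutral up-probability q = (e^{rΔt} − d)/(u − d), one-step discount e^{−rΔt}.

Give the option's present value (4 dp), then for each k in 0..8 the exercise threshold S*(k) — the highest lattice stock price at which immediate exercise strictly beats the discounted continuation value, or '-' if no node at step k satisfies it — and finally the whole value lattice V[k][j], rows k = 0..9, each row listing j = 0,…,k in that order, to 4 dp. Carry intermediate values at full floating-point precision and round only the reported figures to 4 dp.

price = 11.0518
boundary = - - - 99.9668 88.1560 99.9668 88.1560 99.9668 113.3600
tree:
11.0518
16.6474 6.0981
24.3799 9.8347 2.7595
34.5732 15.4572 4.8270 0.8976
46.3840 23.5532 8.2773 1.7252 0.1474
56.7994 34.5732 13.8400 3.2881 0.3092 0.0000
65.9843 46.3840 22.3849 6.2030 0.6488 0.0000 0.0000
74.0840 56.7994 34.5732 11.5547 1.3612 0.0000 0.0000 0.0000
81.2267 65.9843 46.3840 21.1800 2.8561 0.0000 0.0000 0.0000 0.0000
87.5256 74.0840 56.7994 34.5732 5.9924 0.0000 0.0000 0.0000 0.0000 0.0000

params: Δt=0.18289 u=1.13398 d=0.88185 q=0.51751 e^(-rΔt)=0.98782
t_9 payoffs: 87.5256 74.0840 56.7994 34.5732 5.9924 0.0000 0.0000 0.0000 0.0000 0.0000
t_8: node(8,0) S=53.3133 payoff=81.2267 vs cont=79.5882 → 81.2267 [stop]  node(8,1) S=68.5557 payoff=65.9843 vs cont=64.3458 → 65.9843 [stop]  node(8,2) S=88.1560 payoff=46.3840 vs cont=44.7455 → 46.3840 [stop]  node(8,3) S=113.3600 payoff=21.1800 vs cont=19.5414 → 21.1800 [stop]  node(8,4) S=145.7700 payoff=0.0000 vs cont=2.8561 → 2.8561 [wait]  node(8,5) S=187.4461 payoff=0.0000 vs cont=0.0000 → 0.0000 [wait]  node(8,6) S=241.0375 payoff=0.0000 vs cont=0.0000 → 0.0000 [wait]  node(8,7) S=309.9508 payoff=0.0000 vs cont=0.0000 → 0.0000 [wait]  node(8,8) S=398.5667 payoff=0.0000 vs cont=0.0000 → 0.0000 [wait]  ⇒ S*(8)=113.3600
t_7: node(7,0) S=60.4560 payoff=74.0840 vs cont=72.4455 → 74.0840 [stop]  node(7,1) S=77.7406 payoff=56.7994 vs cont=55.1609 → 56.7994 [stop]  node(7,2) S=99.9668 payoff=34.5732 vs cont=32.9347 → 34.5732 [stop]  node(7,3) S=128.5476 payoff=5.9924 vs cont=11.5547 → 11.5547 [wait]  node(7,4) S=165.2998 payoff=0.0000 vs cont=1.3612 → 1.3612 [wait]  node(7,5) S=212.5595 payoff=0.0000 vs cont=0.0000 → 0.0000 [wait]  node(7,6) S=273.3309 payoff=0.0000 vs cont=0.0000 → 0.0000 [wait]  node(7,7) S=351.4770 payoff=0.0000 vs cont=0.0000 → 0.0000 [wait]  ⇒ S*(7)=99.9668
t_6: node(6,0) S=68.5557 payoff=65.9843 vs cont=64.3458 → 65.9843 [stop]  node(6,1) S=88.1560 payoff=46.3840 vs cont=44.7455 → 46.3840 [stop]  node(6,2) S=113.3600 payoff=21.1800 vs cont=22.3849 → 22.3849 [wait]  node(6,3) S=145.7700 payoff=0.0000 vs cont=6.2030 → 6.2030 [wait]  node(6,4) S=187.4461 payoff=0.0000 vs cont=0.6488 → 0.6488 [wait]  node(6,5) S=241.0375 payoff=0.0000 vs cont=0.0000 → 0.0000 [wait]  node(6,6) S=309.9508 payoff=0.0000 vs cont=0.0000 → 0.0000 [wait]  ⇒ S*(6)=88.1560
t_5: node(5,0) S=77.7406 payoff=56.7994 vs cont=55.1609 → 56.7994 [stop]  node(5,1) S=99.9668 payoff=34.5732 vs cont=33.5506 → 34.5732 [stop]  node(5,2) S=128.5476 payoff=5.9924 vs cont=13.8400 → 13.8400 [wait]  node(5,3) S=165.2998 payoff=0.0000 vs cont=3.2881 → 3.2881 [wait]  node(5,4) S=212.5595 payoff=0.0000 vs cont=0.3092 → 0.3092 [wait]  node(5,5) S=273.3309 payoff=0.0000 vs cont=0.0000 → 0.0000 [wait]  ⇒ S*(5)=99.9668
t_4: node(4,0) S=88.1560 payoff=46.3840 vs cont=44.7455 → 46.3840 [stop]  node(4,1) S=113.3600 payoff=21.1800 vs cont=23.5532 → 23.5532 [wait]  node(4,2) S=145.7700 payoff=0.0000 vs cont=8.2773 → 8.2773 [wait]  node(4,3) S=187.4461 payoff=0.0000 vs cont=1.7252 → 1.7252 [wait]  node(4,4) S=241.0375 payoff=0.0000 vs cont=0.1474 → 0.1474 [wait]  ⇒ S*(4)=88.1560
t_3: node(3,0) S=99.9668 payoff=34.5732 vs cont=34.1479 → 34.5732 [stop]  node(3,1) S=128.5476 payoff=5.9924 vs cont=15.4572 → 15.4572 [wait]  node(3,2) S=165.2998 payoff=0.0000 vs cont=4.8270 → 4.8270 [wait]  node(3,3) S=212.5595 payoff=0.0000 vs cont=0.8976 → 0.8976 [wait]  ⇒ S*(3)=99.9668
t_2: node(2,0) S=113.3600 payoff=21.1800 vs cont=24.3799 → 24.3799 [wait]  node(2,1) S=145.7700 payoff=0.0000 vs cont=9.8347 → 9.8347 [wait]  node(2,2) S=187.4461 payoff=0.0000 vs cont=2.7595 → 2.7595 [wait]  ⇒ S*(2)=-
t_1: node(1,0) S=128.5476 payoff=5.9924 vs cont=16.6474 → 16.6474 [wait]  node(1,1) S=165.2998 payoff=0.0000 vs cont=6.0981 → 6.0981 [wait]  ⇒ S*(1)=-
t_0: node(0,0) S=145.7700 payoff=0.0000 vs cont=11.0518 → 11.0518 [wait]  ⇒ S*(0)=-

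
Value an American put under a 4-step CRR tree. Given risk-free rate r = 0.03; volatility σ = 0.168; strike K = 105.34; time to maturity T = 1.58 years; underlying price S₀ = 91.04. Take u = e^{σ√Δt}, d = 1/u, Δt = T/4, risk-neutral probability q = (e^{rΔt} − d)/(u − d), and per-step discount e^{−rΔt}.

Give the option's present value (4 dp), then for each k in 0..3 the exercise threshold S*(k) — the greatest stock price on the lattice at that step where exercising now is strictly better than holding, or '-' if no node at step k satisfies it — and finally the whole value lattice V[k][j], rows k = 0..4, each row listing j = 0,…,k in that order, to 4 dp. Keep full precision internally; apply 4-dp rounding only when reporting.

price = 15.2187
boundary = - 81.9175 73.7091 81.9175
tree:
15.2187
23.4225 8.2851
31.6309 14.3583 3.0853
39.0168 23.4225 6.6422 0.0000
45.6626 31.6309 14.3000 0.0000 0.0000

Δt=0.39500  u=1.11136  d=0.89980  q=0.52997  discount=0.98822
step 4 (expiry): payoffs max(K−S,0) = 45.6626 31.6309 14.3000 0.0000 0.0000
step 3: (k=3,j=0): S=66.3232, (K−S)⁺=39.0168, hold=37.7759 ⇒ V=39.0168 exercise | (k=3,j=1): S=81.9175, (K−S)⁺=23.4225, hold=22.1816 ⇒ V=23.4225 exercise | (k=3,j=2): S=101.1784, (K−S)⁺=4.1616, hold=6.6422 ⇒ V=6.6422 continue | (k=3,j=3): S=124.9680, (K−S)⁺=0.0000, hold=0.0000 ⇒ V=0.0000 continue  boundary S*=81.9175
step 2: (k=2,j=0): S=73.7091, (K−S)⁺=31.6309, hold=30.3900 ⇒ V=31.6309 exercise | (k=2,j=1): S=91.0400, (K−S)⁺=14.3000, hold=14.3583 ⇒ V=14.3583 continue | (k=2,j=2): S=112.4458, (K−S)⁺=0.0000, hold=3.0853 ⇒ V=3.0853 continue  boundary S*=73.7091
step 1: (k=1,j=0): S=81.9175, (K−S)⁺=23.4225, hold=22.2121 ⇒ V=23.4225 exercise | (k=1,j=1): S=101.1784, (K−S)⁺=4.1616, hold=8.2851 ⇒ V=8.2851 continue  boundary S*=81.9175
step 0: (k=0,j=0): S=91.0400, (K−S)⁺=14.3000, hold=15.2187 ⇒ V=15.2187 continue  boundary S*=-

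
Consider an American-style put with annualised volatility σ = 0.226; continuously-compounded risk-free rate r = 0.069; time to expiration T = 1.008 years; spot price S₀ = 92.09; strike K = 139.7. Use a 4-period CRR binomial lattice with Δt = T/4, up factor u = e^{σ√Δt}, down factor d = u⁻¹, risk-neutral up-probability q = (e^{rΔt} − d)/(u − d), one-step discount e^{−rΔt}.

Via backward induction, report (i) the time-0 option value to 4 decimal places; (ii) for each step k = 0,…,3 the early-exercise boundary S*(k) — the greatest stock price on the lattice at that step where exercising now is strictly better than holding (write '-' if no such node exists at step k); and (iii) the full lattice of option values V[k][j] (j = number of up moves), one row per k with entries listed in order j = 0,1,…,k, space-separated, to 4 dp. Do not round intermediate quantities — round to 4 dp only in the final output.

price = 47.6100
boundary = 92.0900 103.1534 115.5460 103.1534
tree:
47.6100
57.4869 36.5466
66.3044 47.6100 24.1540
74.1762 57.4869 36.5466 10.7103
81.2038 66.3044 47.6100 24.1540 0.0000

Δt=0.25200, u=1.12014, d=0.89275, q=0.54880, disc=e^(-rΔt)=0.98276
k=4 terminal: V=max(K-S,0) → 81.2038 66.3044 47.6100 24.1540 0.0000
k=3: j=0 S=65.5238 intr=74.1762 cont=71.7681 V=74.1762[EX]; j=1 S=82.2131 intr=57.4869 cont=55.0787 V=57.4869[EX]; j=2 S=103.1534 intr=36.5466 cont=34.1385 V=36.5466[EX]; j=3 S=129.4273 intr=10.2727 cont=10.7103 V=10.7103[hold]  S*(3)=103.1534
k=2: j=0 S=73.3956 intr=66.3044 cont=63.8963 V=66.3044[EX]; j=1 S=92.0900 intr=47.6100 cont=45.2019 V=47.6100[EX]; j=2 S=115.5460 intr=24.1540 cont=21.9820 V=24.1540[EX]  S*(2)=115.5460
k=1: j=0 S=82.2131 intr=57.4869 cont=55.0787 V=57.4869[EX]; j=1 S=103.1534 intr=36.5466 cont=34.1385 V=36.5466[EX]  S*(1)=103.1534
k=0: j=0 S=92.0900 intr=47.6100 cont=45.2019 V=47.6100[EX]  S*(0)=92.0900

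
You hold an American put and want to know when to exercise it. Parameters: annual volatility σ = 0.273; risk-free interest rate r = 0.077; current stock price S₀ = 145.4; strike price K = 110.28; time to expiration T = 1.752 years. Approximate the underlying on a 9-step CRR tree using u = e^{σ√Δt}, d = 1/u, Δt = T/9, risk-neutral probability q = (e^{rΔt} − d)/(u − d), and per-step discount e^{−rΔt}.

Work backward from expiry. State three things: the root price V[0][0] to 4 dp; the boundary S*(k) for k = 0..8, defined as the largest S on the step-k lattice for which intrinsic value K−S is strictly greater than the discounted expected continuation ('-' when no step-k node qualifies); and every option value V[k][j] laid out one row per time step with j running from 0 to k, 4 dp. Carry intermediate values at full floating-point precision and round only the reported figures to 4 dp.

price = 3.1731
boundary = - - - - - 79.6177 89.8091 79.6177 89.8091
tree:
3.1731
5.2855 1.4083
8.5967 2.5280 0.4651
13.5971 4.4499 0.9122 0.0857
20.8125 7.6472 1.7686 0.1860 0.0000
30.6623 12.7540 3.3800 0.4039 0.0000 0.0000
39.6972 20.4709 6.3399 0.8769 0.0000 0.0000 0.0000
47.7069 30.6623 11.5968 1.9039 0.0000 0.0000 0.0000 0.0000
54.8076 39.6972 20.4709 4.1336 0.0000 0.0000 0.0000 0.0000 0.0000
61.1026 47.7069 30.6623 8.9749 0.0000 0.0000 0.0000 0.0000 0.0000 0.0000

Δt=0.19467, u=1.12800, d=0.88652, q=0.53246, disc=e^(-rΔt)=0.98512
k=9 terminal: V=max(K-S,0) → 61.1026 47.7069 30.6623 8.9749 0.0000 0.0000 0.0000 0.0000 0.0000 0.0000
k=8: j=0 S=55.4724 intr=54.8076 cont=53.1669 V=54.8076[EX]; j=1 S=70.5828 intr=39.6972 cont=38.0565 V=39.6972[EX]; j=2 S=89.8091 intr=20.4709 cont=18.8302 V=20.4709[EX]; j=3 S=114.2727 intr=0.0000 cont=4.1336 V=4.1336[hold]; j=4 S=145.4000 intr=0.0000 cont=0.0000 V=0.0000[hold]; j=5 S=185.0062 intr=0.0000 cont=0.0000 V=0.0000[hold]; j=6 S=235.4010 intr=0.0000 cont=0.0000 V=0.0000[hold]; j=7 S=299.5230 intr=0.0000 cont=0.0000 V=0.0000[hold]; j=8 S=381.1116 intr=0.0000 cont=0.0000 V=0.0000[hold]  S*(8)=89.8091
k=7: j=0 S=62.5731 intr=47.7069 cont=46.0662 V=47.7069[EX]; j=1 S=79.6177 intr=30.6623 cont=29.0216 V=30.6623[EX]; j=2 S=101.3051 intr=8.9749 cont=11.5968 V=11.5968[hold]; j=3 S=128.9002 intr=0.0000 cont=1.9039 V=1.9039[hold]; j=4 S=164.0119 intr=0.0000 cont=0.0000 V=0.0000[hold]; j=5 S=208.6879 intr=0.0000 cont=0.0000 V=0.0000[hold]; j=6 S=265.5335 intr=0.0000 cont=0.0000 V=0.0000[hold]; j=7 S=337.8634 intr=0.0000 cont=0.0000 V=0.0000[hold]  S*(7)=79.6177
k=6: j=0 S=70.5828 intr=39.6972 cont=38.0565 V=39.6972[EX]; j=1 S=89.8091 intr=20.4709 cont=20.2055 V=20.4709[EX]; j=2 S=114.2727 intr=0.0000 cont=6.3399 V=6.3399[hold]; j=3 S=145.4000 intr=0.0000 cont=0.8769 V=0.8769[hold]; j=4 S=185.0062 intr=0.0000 cont=0.0000 V=0.0000[hold]; j=5 S=235.4010 intr=0.0000 cont=0.0000 V=0.0000[hold]; j=6 S=299.5230 intr=0.0000 cont=0.0000 V=0.0000[hold]  S*(6)=89.8091
k=5: j=0 S=79.6177 intr=30.6623 cont=29.0216 V=30.6623[EX]; j=1 S=101.3051 intr=8.9749 cont=12.7540 V=12.7540[hold]; j=2 S=128.9002 intr=0.0000 cont=3.3800 V=3.3800[hold]; j=3 S=164.0119 intr=0.0000 cont=0.4039 V=0.4039[hold]; j=4 S=208.6879 intr=0.0000 cont=0.0000 V=0.0000[hold]; j=5 S=265.5335 intr=0.0000 cont=0.0000 V=0.0000[hold]  S*(5)=79.6177
k=4: j=0 S=89.8091 intr=20.4709 cont=20.8125 V=20.8125[hold]; j=1 S=114.2727 intr=0.0000 cont=7.6472 V=7.6472[hold]; j=2 S=145.4000 intr=0.0000 cont=1.7686 V=1.7686[hold]; j=3 S=185.0062 intr=0.0000 cont=0.1860 V=0.1860[hold]; j=4 S=235.4010 intr=0.0000 cont=0.0000 V=0.0000[hold]  S*(4)=-
k=3: j=0 S=101.3051 intr=8.9749 cont=13.5971 V=13.5971[hold]; j=1 S=128.9002 intr=0.0000 cont=4.4499 V=4.4499[hold]; j=2 S=164.0119 intr=0.0000 cont=0.9122 V=0.9122[hold]; j=3 S=208.6879 intr=0.0000 cont=0.0857 V=0.0857[hold]  S*(3)=-
k=2: j=0 S=114.2727 intr=0.0000 cont=8.5967 V=8.5967[hold]; j=1 S=145.4000 intr=0.0000 cont=2.5280 V=2.5280[hold]; j=2 S=185.0062 intr=0.0000 cont=0.4651 V=0.4651[hold]  S*(2)=-
k=1: j=0 S=128.9002 intr=0.0000 cont=5.2855 V=5.2855[hold]; j=1 S=164.0119 intr=0.0000 cont=1.4083 V=1.4083[hold]  S*(1)=-
k=0: j=0 S=145.4000 intr=0.0000 cont=3.1731 V=3.1731[hold]  S*(0)=-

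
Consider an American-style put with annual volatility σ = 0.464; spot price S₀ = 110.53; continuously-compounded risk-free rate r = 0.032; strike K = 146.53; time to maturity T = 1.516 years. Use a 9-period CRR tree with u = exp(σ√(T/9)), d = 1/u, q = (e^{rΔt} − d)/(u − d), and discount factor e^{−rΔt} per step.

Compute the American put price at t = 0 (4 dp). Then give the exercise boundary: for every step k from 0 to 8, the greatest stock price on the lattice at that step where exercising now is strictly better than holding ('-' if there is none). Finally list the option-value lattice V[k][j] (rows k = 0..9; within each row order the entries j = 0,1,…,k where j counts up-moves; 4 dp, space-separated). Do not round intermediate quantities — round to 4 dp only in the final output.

params: Δt=0.16844 u=1.20978 d=0.82660 q=0.46664 e^(-rΔt)=0.99462
t_9 payoffs: 126.6170 117.3862 103.8763 84.1040 55.1659 12.8135 0.0000 0.0000 0.0000 0.0000
t_8: node(8,0) S=24.0903 payoff=122.4397 vs cont=121.6520 → 122.4397 [stop]  node(8,1) S=35.2575 payoff=111.2725 vs cont=110.4848 → 111.2725 [stop]  node(8,2) S=51.6013 payoff=94.9287 vs cont=94.1409 → 94.9287 [stop]  node(8,3) S=75.5215 payoff=71.0085 vs cont=70.2208 → 71.0085 [stop]  node(8,4) S=110.5300 payoff=36.0000 vs cont=35.2123 → 36.0000 [stop]  node(8,5) S=161.7669 payoff=0.0000 vs cont=6.7975 → 6.7975 [wait]  node(8,6) S=236.7551 payoff=0.0000 vs cont=0.0000 → 0.0000 [wait]  node(8,7) S=346.5045 payoff=0.0000 vs cont=0.0000 → 0.0000 [wait]  node(8,8) S=507.1290 payoff=0.0000 vs cont=0.0000 → 0.0000 [wait]  ⇒ S*(8)=110.5300
t_7: node(7,0) S=29.1438 payoff=117.3862 vs cont=116.5985 → 117.3862 [stop]  node(7,1) S=42.6537 payoff=103.8763 vs cont=103.0886 → 103.8763 [stop]  node(7,2) S=62.4260 payoff=84.1040 vs cont=83.3163 → 84.1040 [stop]  node(7,3) S=91.3641 payoff=55.1659 vs cont=54.3782 → 55.1659 [stop]  node(7,4) S=133.7165 payoff=12.8135 vs cont=22.2527 → 22.2527 [wait]  node(7,5) S=195.7017 payoff=0.0000 vs cont=3.6060 → 3.6060 [wait]  node(7,6) S=286.4205 payoff=0.0000 vs cont=0.0000 → 0.0000 [wait]  node(7,7) S=419.1927 payoff=0.0000 vs cont=0.0000 → 0.0000 [wait]  ⇒ S*(7)=91.3641
t_6: node(6,0) S=35.2575 payoff=111.2725 vs cont=110.4848 → 111.2725 [stop]  node(6,1) S=51.6013 payoff=94.9287 vs cont=94.1409 → 94.9287 [stop]  node(6,2) S=75.5215 payoff=71.0085 vs cont=70.2208 → 71.0085 [stop]  node(6,3) S=110.5300 payoff=36.0000 vs cont=39.5933 → 39.5933 [wait]  node(6,4) S=161.7669 payoff=0.0000 vs cont=13.4785 → 13.4785 [wait]  node(6,5) S=236.7551 payoff=0.0000 vs cont=1.9130 → 1.9130 [wait]  node(6,6) S=346.5045 payoff=0.0000 vs cont=0.0000 → 0.0000 [wait]  ⇒ S*(6)=75.5215
t_5: node(5,0) S=42.6537 payoff=103.8763 vs cont=103.0886 → 103.8763 [stop]  node(5,1) S=62.4260 payoff=84.1040 vs cont=83.3163 → 84.1040 [stop]  node(5,2) S=91.3641 payoff=55.1659 vs cont=56.0460 → 56.0460 [wait]  node(5,3) S=133.7165 payoff=12.8135 vs cont=27.2598 → 27.2598 [wait]  node(5,4) S=195.7017 payoff=0.0000 vs cont=8.0381 → 8.0381 [wait]  node(5,5) S=286.4205 payoff=0.0000 vs cont=1.0148 → 1.0148 [wait]  ⇒ S*(5)=62.4260
t_4: node(4,0) S=51.6013 payoff=94.9287 vs cont=94.1409 → 94.9287 [stop]  node(4,1) S=75.5215 payoff=71.0085 vs cont=70.6293 → 71.0085 [stop]  node(4,2) S=110.5300 payoff=36.0000 vs cont=42.3841 → 42.3841 [wait]  node(4,3) S=161.7669 payoff=0.0000 vs cont=18.1919 → 18.1919 [wait]  node(4,4) S=236.7551 payoff=0.0000 vs cont=4.7352 → 4.7352 [wait]  ⇒ S*(4)=75.5215
t_3: node(3,0) S=62.4260 payoff=84.1040 vs cont=83.3163 → 84.1040 [stop]  node(3,1) S=91.3641 payoff=55.1659 vs cont=57.3413 → 57.3413 [wait]  node(3,2) S=133.7165 payoff=12.8135 vs cont=30.9279 → 30.9279 [wait]  node(3,3) S=195.7017 payoff=0.0000 vs cont=11.8484 → 11.8484 [wait]  ⇒ S*(3)=62.4260
t_2: node(2,0) S=75.5215 payoff=71.0085 vs cont=71.2305 → 71.2305 [wait]  node(2,1) S=110.5300 payoff=36.0000 vs cont=44.7738 → 44.7738 [wait]  node(2,2) S=161.7669 payoff=0.0000 vs cont=21.9063 → 21.9063 [wait]  ⇒ S*(2)=-
t_1: node(1,0) S=91.3641 payoff=55.1659 vs cont=58.5682 → 58.5682 [wait]  node(1,1) S=133.7165 payoff=12.8135 vs cont=33.9195 → 33.9195 [wait]  ⇒ S*(1)=-
t_0: node(0,0) S=110.5300 payoff=36.0000 vs cont=46.8131 → 46.8131 [wait]  ⇒ S*(0)=-

price = 46.8131
boundary = - - - 62.4260 75.5215 62.4260 75.5215 91.3641 110.5300
tree:
46.8131
58.5682 33.9195
71.2305 44.7738 21.9063
84.1040 57.3413 30.9279 11.8484
94.9287 71.0085 42.3841 18.1919 4.7352
103.8763 84.1040 56.0460 27.2598 8.0381 1.0148
111.2725 94.9287 71.0085 39.5933 13.4785 1.9130 0.0000
117.3862 103.8763 84.1040 55.1659 22.2527 3.6060 0.0000 0.0000
122.4397 111.2725 94.9287 71.0085 36.0000 6.7975 0.0000 0.0000 0.0000
126.6170 117.3862 103.8763 84.1040 55.1659 12.8135 0.0000 0.0000 0.0000 0.0000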